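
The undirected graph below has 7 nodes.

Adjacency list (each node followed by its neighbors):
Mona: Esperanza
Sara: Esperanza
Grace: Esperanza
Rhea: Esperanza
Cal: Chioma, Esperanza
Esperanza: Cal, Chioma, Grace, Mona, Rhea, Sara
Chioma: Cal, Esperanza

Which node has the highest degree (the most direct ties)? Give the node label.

Esperanza

Degrees — Cal:2, Chioma:2, Esperanza:6, Grace:1, Mona:1, Rhea:1, Sara:1.
The maximum is 6, attained only by Esperanza.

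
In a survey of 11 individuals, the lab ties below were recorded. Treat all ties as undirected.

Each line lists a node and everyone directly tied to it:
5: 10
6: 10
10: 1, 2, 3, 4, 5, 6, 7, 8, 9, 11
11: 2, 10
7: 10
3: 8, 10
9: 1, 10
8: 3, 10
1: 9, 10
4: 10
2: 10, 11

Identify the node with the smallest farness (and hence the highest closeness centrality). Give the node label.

10

Farness (sum of distances to all others) for each node — 1:18, 2:18, 3:18, 4:19, 5:19, 6:19, 7:19, 8:18, 9:18, 10:10, 11:18.
The smallest farness is 10, for 10, so 10 has the highest closeness.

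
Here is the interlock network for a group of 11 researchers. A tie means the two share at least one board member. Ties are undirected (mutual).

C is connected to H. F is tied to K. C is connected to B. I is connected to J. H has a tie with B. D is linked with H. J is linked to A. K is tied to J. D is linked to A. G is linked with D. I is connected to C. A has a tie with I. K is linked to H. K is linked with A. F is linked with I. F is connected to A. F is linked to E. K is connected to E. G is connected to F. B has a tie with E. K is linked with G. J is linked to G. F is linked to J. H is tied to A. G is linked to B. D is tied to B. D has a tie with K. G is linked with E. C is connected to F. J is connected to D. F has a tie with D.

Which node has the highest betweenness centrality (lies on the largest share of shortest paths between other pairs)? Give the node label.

Unnormalized betweenness of each node: A:7/4, B:29/12, C:2, D:8/3, E:1/2, F:37/6, G:19/12, H:23/12, I:5/6, J:17/12, K:11/4.
F has the largest value, 37/6, making it the main broker — the node through which the most shortest paths run.

F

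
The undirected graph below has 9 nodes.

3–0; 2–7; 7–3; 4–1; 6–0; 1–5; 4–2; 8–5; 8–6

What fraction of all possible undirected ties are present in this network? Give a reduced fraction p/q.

1/4

There are 9 edges and 9 nodes, so the maximum possible is C(9,2) = 36.
Density = 9/36 = 1/4.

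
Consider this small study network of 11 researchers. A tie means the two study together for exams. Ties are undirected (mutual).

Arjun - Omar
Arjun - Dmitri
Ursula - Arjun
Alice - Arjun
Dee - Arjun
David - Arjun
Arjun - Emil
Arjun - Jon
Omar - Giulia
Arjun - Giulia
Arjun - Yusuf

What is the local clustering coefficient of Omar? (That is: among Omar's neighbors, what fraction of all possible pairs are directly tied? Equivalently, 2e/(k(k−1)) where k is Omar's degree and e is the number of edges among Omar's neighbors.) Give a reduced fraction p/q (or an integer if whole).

Omar's neighbors: Arjun and Giulia (k = 2).
Possible neighbor pairs: C(2,2) = 1. Edges among them: Arjun–Giulia → e = 1.
Clustering(Omar) = 1/1.

1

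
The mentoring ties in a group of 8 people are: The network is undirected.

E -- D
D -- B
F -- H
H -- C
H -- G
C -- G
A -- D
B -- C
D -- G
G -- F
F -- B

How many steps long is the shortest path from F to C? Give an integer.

2

One shortest route is F – B – C, which uses 2 edges, and F and C are not directly tied, so nothing shorter exists. So d(F,C) = 2.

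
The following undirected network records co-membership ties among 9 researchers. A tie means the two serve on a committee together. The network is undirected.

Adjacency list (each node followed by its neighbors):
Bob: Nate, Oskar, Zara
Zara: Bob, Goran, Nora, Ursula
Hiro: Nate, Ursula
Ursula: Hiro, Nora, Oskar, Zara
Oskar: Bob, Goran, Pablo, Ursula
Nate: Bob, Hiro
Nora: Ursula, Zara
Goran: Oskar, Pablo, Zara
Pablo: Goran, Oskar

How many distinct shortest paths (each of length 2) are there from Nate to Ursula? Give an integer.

The shortest distance is 2, and the only length-2 path is Nate–Hiro–Ursula. So there is exactly 1 shortest path.

1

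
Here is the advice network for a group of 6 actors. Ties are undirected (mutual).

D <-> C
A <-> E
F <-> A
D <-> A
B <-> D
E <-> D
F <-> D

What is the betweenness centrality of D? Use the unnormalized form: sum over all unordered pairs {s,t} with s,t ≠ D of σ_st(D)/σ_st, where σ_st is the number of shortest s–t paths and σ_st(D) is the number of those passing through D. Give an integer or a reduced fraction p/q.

Pairs whose geodesics pass through D — B–E: 1; B–C: 1; B–A: 1; B–F: 1; E–C: 1; E–F: 1/2; C–A: 1; C–F: 1.
All other pairs contribute 0.
Summing the contributions gives betweenness(D) = 15/2.

15/2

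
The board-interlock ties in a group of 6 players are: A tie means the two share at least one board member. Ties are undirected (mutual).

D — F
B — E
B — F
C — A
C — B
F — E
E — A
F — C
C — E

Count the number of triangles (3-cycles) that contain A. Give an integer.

A's neighbors: C and E.
Neighbor pairs that are themselves tied: A–C–E. Each forms one triangle with A, for 1 in total.

1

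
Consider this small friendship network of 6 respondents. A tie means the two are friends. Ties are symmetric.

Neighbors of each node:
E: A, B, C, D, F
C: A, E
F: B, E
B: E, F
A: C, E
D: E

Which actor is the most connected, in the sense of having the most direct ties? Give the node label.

Degrees — A:2, B:2, C:2, D:1, E:5, F:2.
The maximum is 5, attained only by E.

E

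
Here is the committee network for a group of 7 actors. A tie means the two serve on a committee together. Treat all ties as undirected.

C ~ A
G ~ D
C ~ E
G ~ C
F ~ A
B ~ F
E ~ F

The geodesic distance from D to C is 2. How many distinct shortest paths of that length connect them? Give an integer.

The shortest distance is 2, and the only length-2 path is D–G–C. So there is exactly 1 shortest path.

1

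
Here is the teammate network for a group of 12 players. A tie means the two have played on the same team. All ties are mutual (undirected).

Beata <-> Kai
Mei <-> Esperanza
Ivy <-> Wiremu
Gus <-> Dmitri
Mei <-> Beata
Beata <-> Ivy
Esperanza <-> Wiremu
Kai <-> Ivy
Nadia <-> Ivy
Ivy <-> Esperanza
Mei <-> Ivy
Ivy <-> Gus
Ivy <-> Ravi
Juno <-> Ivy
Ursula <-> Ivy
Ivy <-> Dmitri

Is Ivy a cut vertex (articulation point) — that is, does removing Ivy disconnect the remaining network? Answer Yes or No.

Removing Ivy leaves {Beata, Esperanza, Kai, Mei, and Wiremu} with no path to {Ursula}, so the network splits into 6 components. Ivy is a cut vertex.

Yes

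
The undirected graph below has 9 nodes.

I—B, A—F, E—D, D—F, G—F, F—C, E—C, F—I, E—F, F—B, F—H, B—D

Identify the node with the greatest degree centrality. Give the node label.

Degrees — A:1, B:3, C:2, D:3, E:3, F:8, G:1, H:1, I:2.
The maximum is 8, attained only by F.

F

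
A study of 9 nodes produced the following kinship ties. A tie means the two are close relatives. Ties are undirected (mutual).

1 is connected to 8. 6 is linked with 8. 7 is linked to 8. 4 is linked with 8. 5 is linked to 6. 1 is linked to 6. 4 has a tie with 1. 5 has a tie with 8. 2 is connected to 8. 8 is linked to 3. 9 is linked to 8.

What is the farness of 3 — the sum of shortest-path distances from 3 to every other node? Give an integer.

15

Distances from 3: 1:2, 2:2, 4:2, 5:2, 6:2, 7:2, 8:1, 9:2.
Sum = 2 + 2 + 2 + 2 + 2 + 2 + 1 + 2 = 15.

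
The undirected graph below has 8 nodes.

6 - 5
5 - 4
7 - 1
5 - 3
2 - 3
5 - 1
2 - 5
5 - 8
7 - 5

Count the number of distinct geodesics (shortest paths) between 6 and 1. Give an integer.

The shortest distance is 2, and the only length-2 path is 6–5–1. So there is exactly 1 shortest path.

1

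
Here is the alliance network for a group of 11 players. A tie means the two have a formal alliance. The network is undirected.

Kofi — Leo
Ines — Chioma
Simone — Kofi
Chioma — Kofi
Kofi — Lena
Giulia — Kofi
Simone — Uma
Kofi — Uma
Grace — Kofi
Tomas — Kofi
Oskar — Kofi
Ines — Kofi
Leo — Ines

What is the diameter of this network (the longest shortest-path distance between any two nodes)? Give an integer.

2

Eccentricity of each node (its greatest distance to any other): Chioma:2, Giulia:2, Grace:2, Ines:2, Kofi:1, Lena:2, Leo:2, Oskar:2, Simone:2, Tomas:2, Uma:2.
The maximum eccentricity is 2, realized for instance by the pair Grace–Simone via Grace – Kofi – Simone. So the diameter is 2.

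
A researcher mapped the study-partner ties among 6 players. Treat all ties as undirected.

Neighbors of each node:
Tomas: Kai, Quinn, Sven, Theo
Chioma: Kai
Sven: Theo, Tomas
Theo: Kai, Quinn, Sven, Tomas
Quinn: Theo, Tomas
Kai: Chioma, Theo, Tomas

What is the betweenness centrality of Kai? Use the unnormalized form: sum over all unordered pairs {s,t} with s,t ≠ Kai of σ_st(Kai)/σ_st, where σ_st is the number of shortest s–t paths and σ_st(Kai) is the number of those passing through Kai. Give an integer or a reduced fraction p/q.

Pairs whose geodesics pass through Kai — Chioma–Theo: 1; Chioma–Sven: 2/2; Chioma–Tomas: 1; Chioma–Quinn: 2/2.
All other pairs contribute 0.
Summing the contributions gives betweenness(Kai) = 4.

4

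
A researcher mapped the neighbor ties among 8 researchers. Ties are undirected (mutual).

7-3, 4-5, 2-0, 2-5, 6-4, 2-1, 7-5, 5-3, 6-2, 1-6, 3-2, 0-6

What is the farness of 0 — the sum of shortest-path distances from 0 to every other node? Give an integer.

13

Distances from 0: 1:2, 2:1, 3:2, 4:2, 5:2, 6:1, 7:3.
Sum = 2 + 1 + 2 + 2 + 2 + 1 + 3 = 13.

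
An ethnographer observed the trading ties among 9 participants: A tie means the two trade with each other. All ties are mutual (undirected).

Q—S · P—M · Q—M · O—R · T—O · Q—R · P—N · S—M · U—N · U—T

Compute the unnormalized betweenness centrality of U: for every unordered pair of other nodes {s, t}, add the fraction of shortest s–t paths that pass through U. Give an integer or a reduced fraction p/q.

9/2

Pairs whose geodesics pass through U — R–N: 1/2; O–N: 1; O–P: 1/2; T–N: 1; T–P: 1; T–M: 1/2.
All other pairs contribute 0.
Summing the contributions gives betweenness(U) = 9/2.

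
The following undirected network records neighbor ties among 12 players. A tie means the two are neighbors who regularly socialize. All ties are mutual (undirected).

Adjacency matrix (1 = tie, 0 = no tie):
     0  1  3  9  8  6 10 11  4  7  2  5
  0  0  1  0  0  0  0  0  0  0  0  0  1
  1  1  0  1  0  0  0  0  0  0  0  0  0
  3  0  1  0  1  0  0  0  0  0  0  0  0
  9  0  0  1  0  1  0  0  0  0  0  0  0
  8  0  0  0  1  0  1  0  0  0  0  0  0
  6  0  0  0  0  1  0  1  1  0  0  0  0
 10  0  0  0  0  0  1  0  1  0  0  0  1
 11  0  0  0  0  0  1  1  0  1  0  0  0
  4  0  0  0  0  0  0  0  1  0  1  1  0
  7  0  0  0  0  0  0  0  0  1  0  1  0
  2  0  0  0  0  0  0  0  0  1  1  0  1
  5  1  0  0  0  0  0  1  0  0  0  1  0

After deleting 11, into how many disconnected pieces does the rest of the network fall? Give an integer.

1

11's neighbors (4, 6, and 10) remain reachable from one another through other ties, so the rest of the network stays in one piece.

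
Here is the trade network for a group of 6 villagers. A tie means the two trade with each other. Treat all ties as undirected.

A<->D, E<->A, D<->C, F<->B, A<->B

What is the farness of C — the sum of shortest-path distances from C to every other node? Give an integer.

13

Distances from C: A:2, B:3, D:1, E:3, F:4.
Sum = 2 + 3 + 1 + 3 + 4 = 13.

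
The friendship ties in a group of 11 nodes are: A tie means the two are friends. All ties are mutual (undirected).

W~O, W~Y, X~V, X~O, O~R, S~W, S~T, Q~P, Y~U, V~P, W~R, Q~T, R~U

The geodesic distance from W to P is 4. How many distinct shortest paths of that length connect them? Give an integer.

The shortest distance is 4. The length-4 paths are: W–O–X–V–P; W–S–T–Q–P.
That gives 2 distinct shortest paths.

2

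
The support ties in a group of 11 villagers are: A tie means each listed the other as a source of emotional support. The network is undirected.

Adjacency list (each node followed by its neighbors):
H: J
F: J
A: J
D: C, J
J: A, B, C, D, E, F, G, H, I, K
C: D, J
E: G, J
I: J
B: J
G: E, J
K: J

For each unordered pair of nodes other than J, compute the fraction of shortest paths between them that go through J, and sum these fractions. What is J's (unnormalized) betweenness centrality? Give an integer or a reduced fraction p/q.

Pairs whose geodesics pass through J — C–G: 1; C–E: 1; C–K: 1; C–H: 1; C–F: 1; C–A: 1; C–I: 1; C–B: 1; G–K: 1; G–H: 1; G–F: 1; G–A: 1; G–I: 1; G–B: 1 … (+29 more pairs).
All other pairs contribute 0.
Summing the contributions gives betweenness(J) = 43.

43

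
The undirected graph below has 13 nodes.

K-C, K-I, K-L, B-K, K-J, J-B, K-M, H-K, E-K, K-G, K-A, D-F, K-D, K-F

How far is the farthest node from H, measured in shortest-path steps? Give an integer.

Distances from H: A:2, B:2, C:2, D:2, E:2, F:2, G:2, I:2, J:2, K:1, L:2, M:2.
The largest is 2 (to B, D, I, M, F, A, J, E, C, L, and G), so the eccentricity of H is 2.

2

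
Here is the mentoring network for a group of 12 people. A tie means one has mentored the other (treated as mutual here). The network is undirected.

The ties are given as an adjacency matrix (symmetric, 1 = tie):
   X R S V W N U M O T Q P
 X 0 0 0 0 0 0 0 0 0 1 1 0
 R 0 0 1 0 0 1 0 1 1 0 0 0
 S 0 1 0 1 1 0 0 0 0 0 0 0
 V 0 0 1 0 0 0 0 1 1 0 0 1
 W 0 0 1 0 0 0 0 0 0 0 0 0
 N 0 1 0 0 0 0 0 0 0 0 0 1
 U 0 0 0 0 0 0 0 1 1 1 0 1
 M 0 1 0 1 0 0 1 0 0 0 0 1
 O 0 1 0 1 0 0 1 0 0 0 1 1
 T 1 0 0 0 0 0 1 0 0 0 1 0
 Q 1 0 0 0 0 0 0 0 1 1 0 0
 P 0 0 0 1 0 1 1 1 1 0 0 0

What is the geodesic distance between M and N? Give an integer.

2

One shortest route is M – R – N, which uses 2 edges, and M and N are not directly tied, so nothing shorter exists. So d(M,N) = 2.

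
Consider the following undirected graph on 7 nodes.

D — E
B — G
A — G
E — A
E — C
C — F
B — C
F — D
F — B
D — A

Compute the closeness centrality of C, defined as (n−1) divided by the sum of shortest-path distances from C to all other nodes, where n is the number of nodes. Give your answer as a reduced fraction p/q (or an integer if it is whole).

2/3

Distances from C: A:2, B:1, D:2, E:1, F:1, G:2. Sum = 9.
n = 7, so closeness = 6/9 = 2/3.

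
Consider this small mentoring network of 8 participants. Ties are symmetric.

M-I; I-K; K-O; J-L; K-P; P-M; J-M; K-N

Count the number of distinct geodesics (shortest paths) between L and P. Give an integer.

The shortest distance is 3, and the only length-3 path is L–J–M–P. So there is exactly 1 shortest path.

1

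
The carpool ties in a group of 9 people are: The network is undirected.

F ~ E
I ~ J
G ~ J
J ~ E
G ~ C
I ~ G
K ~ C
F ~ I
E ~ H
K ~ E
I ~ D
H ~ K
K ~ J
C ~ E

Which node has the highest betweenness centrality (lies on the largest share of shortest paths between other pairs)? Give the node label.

Unnormalized betweenness of each node: C:3/2, D:0, E:20/3, F:5/3, G:7/3, H:0, I:17/2, J:35/6, K:5/2.
I has the largest value, 17/2, making it the main broker — the node through which the most shortest paths run.

I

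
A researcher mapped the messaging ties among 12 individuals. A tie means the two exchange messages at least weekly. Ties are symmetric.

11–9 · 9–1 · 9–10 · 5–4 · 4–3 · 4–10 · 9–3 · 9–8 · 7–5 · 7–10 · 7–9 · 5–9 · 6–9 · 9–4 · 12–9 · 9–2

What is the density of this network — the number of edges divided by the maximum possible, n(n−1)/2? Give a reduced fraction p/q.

8/33

There are 16 edges and 12 nodes, so the maximum possible is C(12,2) = 66.
Density = 16/66 = 8/33.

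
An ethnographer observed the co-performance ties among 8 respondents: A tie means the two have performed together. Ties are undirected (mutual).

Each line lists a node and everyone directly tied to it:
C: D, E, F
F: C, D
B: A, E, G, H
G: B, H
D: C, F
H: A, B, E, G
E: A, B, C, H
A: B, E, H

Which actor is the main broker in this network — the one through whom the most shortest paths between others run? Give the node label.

E

Unnormalized betweenness of each node: A:0, B:5/2, C:10, D:0, E:12, F:0, G:0, H:5/2.
E has the largest value, 12, making it the main broker — the node through which the most shortest paths run.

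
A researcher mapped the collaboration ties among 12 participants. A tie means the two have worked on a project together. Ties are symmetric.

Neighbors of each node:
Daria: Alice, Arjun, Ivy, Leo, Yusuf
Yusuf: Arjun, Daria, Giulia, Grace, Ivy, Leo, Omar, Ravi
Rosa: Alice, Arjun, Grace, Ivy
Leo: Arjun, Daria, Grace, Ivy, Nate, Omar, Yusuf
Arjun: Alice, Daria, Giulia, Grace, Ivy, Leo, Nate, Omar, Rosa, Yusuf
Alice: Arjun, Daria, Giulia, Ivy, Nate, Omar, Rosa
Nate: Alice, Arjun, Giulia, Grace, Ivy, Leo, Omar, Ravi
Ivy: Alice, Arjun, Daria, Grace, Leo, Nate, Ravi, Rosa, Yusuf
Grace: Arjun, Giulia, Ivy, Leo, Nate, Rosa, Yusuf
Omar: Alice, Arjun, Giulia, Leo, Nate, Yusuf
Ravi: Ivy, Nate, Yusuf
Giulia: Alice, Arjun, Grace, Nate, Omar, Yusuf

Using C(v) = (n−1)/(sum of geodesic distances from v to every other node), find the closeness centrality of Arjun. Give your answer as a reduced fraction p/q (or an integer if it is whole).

11/12

Distances from Arjun: Alice:1, Daria:1, Giulia:1, Grace:1, Ivy:1, Leo:1, Nate:1, Omar:1, Ravi:2, Rosa:1, Yusuf:1. Sum = 12.
n = 12, so closeness = 11/12.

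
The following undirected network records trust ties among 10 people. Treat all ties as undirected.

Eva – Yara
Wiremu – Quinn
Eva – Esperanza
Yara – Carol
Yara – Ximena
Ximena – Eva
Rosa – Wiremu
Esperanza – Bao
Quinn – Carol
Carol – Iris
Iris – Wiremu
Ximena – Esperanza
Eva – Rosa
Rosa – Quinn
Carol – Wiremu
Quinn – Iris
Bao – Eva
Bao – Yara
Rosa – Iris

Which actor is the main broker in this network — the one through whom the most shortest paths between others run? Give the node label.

Eva

Unnormalized betweenness of each node: Bao:2/3, Carol:6, Esperanza:1/3, Eva:11, Iris:1/3, Quinn:1/3, Rosa:9, Wiremu:1/3, Ximena:2/3, Yara:22/3.
Eva has the largest value, 11, making it the main broker — the node through which the most shortest paths run.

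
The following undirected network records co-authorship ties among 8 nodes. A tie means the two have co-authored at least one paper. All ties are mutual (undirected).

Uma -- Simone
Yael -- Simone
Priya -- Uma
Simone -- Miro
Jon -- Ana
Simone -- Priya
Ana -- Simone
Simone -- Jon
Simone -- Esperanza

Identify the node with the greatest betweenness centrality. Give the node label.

Unnormalized betweenness of each node: Ana:0, Esperanza:0, Jon:0, Miro:0, Priya:0, Simone:19, Uma:0, Yael:0.
Simone has the largest value, 19, making it the main broker — the node through which the most shortest paths run.

Simone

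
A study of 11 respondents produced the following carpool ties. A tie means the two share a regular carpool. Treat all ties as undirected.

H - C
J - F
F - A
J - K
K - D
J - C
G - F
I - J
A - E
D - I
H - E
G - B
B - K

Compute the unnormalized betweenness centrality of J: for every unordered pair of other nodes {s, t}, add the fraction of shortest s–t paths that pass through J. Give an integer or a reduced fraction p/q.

Pairs whose geodesics pass through J — B–H: 1; B–C: 1; B–I: 1/2; G–H: 1/2; G–C: 1; G–I: 1; F–H: 1/2; F–C: 1; F–I: 1; F–D: 2/2; F–K: 1; A–C: 1/2; A–I: 1; A–D: 2/2 … (+11 more pairs).
All other pairs contribute 0.
Summing the contributions gives betweenness(J) = 45/2.

45/2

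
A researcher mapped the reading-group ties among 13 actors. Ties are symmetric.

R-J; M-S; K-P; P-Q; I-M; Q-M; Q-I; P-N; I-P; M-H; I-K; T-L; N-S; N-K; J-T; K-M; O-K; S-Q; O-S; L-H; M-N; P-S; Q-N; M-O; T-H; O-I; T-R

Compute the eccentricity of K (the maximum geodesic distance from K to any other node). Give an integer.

Distances from K: H:2, I:1, J:4, L:3, M:1, N:1, O:1, P:1, Q:2, R:4, S:2, T:3.
The largest is 4 (to R and J), so the eccentricity of K is 4.

4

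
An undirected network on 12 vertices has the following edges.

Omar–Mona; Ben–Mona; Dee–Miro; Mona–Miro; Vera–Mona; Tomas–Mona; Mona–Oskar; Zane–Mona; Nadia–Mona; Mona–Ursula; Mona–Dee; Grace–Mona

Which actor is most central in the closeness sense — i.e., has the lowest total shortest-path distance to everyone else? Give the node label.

Farness (sum of distances to all others) for each node — Ben:21, Dee:20, Grace:21, Miro:20, Mona:11, Nadia:21, Omar:21, Oskar:21, Tomas:21, Ursula:21, Vera:21, Zane:21.
The smallest farness is 11, for Mona, so Mona has the highest closeness.

Mona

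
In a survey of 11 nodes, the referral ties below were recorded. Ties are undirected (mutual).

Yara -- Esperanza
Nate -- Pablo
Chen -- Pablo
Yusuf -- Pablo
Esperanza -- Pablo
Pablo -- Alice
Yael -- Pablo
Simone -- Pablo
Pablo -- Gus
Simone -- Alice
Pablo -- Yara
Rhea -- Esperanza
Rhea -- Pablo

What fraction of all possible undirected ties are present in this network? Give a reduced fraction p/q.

13/55

There are 13 edges and 11 nodes, so the maximum possible is C(11,2) = 55.
Density = 13/55.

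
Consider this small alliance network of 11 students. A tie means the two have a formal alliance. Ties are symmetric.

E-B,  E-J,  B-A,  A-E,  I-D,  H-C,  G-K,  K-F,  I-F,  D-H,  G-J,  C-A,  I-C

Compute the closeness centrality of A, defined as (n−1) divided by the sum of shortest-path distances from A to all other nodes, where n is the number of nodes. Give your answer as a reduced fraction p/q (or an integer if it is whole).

Distances from A: B:1, C:1, D:3, E:1, F:3, G:3, H:2, I:2, J:2, K:4. Sum = 22.
n = 11, so closeness = 10/22 = 5/11.

5/11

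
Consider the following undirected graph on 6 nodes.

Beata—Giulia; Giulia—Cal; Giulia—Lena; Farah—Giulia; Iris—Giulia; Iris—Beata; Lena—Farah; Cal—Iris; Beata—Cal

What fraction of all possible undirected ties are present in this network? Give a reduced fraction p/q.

3/5

There are 9 edges and 6 nodes, so the maximum possible is C(6,2) = 15.
Density = 9/15 = 3/5.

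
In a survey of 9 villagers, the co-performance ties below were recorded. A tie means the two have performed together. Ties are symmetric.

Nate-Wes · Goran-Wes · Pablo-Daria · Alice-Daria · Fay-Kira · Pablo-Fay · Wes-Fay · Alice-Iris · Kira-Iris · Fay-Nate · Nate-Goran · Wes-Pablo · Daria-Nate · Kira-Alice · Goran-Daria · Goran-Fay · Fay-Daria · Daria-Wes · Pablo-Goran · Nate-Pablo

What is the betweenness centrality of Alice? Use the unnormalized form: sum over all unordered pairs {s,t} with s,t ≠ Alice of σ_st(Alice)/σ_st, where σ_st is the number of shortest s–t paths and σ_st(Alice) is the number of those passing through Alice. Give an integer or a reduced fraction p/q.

7/2

Pairs whose geodesics pass through Alice — Kira–Daria: 1/2; Iris–Wes: 1/2; Iris–Nate: 1/2; Iris–Daria: 1; Iris–Goran: 1/2; Iris–Pablo: 1/2.
All other pairs contribute 0.
Summing the contributions gives betweenness(Alice) = 7/2.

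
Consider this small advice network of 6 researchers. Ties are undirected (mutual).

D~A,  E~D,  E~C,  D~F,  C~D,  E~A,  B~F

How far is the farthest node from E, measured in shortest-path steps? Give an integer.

Distances from E: A:1, B:3, C:1, D:1, F:2.
The largest is 3 (to B), so the eccentricity of E is 3.

3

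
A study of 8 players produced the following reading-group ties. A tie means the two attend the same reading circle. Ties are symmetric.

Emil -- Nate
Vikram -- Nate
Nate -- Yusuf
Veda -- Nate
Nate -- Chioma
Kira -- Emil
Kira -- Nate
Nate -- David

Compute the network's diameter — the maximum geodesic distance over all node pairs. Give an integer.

Eccentricity of each node (its greatest distance to any other): Chioma:2, David:2, Emil:2, Kira:2, Nate:1, Veda:2, Vikram:2, Yusuf:2.
The maximum eccentricity is 2, realized for instance by the pair David–Kira via David – Nate – Kira. So the diameter is 2.

2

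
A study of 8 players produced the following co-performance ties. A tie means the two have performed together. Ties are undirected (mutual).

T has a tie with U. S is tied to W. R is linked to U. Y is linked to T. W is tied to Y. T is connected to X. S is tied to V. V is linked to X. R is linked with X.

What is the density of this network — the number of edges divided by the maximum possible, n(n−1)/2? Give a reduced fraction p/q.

9/28

There are 9 edges and 8 nodes, so the maximum possible is C(8,2) = 28.
Density = 9/28.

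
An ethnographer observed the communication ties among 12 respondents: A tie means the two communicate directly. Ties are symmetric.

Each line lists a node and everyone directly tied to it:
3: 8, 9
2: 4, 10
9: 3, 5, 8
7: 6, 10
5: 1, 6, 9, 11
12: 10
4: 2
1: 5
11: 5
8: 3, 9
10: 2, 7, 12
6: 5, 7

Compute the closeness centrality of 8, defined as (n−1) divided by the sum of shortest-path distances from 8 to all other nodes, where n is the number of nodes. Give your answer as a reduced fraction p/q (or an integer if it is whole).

Distances from 8: 1:3, 2:6, 3:1, 4:7, 5:2, 6:3, 7:4, 9:1, 10:5, 11:3, 12:6. Sum = 41.
n = 12, so closeness = 11/41.

11/41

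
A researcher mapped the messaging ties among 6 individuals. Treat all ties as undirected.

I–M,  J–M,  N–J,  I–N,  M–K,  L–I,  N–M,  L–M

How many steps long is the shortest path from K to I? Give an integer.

2

One shortest route is K – M – I, which uses 2 edges, and K and I are not directly tied, so nothing shorter exists. So d(K,I) = 2.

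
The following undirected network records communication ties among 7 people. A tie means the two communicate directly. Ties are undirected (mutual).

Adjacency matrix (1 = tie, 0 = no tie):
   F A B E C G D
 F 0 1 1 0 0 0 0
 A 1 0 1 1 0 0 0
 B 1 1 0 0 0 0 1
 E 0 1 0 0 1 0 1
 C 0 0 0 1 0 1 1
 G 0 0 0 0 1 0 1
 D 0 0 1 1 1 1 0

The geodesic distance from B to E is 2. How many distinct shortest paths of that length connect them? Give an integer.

2

The shortest distance is 2. The length-2 paths are: B–A–E; B–D–E.
That gives 2 distinct shortest paths.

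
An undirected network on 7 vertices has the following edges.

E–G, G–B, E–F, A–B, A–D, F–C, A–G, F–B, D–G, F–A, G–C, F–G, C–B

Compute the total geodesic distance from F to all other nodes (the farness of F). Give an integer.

Distances from F: A:1, B:1, C:1, D:2, E:1, G:1.
Sum = 1 + 1 + 1 + 2 + 1 + 1 = 7.

7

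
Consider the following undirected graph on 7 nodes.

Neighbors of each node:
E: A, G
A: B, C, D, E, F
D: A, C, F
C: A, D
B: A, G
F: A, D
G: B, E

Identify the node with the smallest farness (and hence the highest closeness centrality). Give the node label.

Farness (sum of distances to all others) for each node — A:7, B:10, C:11, D:10, E:10, F:11, G:13.
The smallest farness is 7, for A, so A has the highest closeness.

A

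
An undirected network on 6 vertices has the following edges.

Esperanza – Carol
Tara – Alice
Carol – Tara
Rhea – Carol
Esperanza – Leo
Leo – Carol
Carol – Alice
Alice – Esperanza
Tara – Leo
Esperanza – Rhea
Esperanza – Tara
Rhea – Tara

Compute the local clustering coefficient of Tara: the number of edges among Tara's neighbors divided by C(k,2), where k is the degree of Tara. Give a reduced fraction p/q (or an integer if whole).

Tara's neighbors: Alice, Carol, Esperanza, Leo, and Rhea (k = 5).
Possible neighbor pairs: C(5,2) = 10. Edges among them: Alice–Carol, Alice–Esperanza, Carol–Esperanza, Carol–Leo, Carol–Rhea, Esperanza–Leo, Esperanza–Rhea → e = 7.
Clustering(Tara) = 7/10.

7/10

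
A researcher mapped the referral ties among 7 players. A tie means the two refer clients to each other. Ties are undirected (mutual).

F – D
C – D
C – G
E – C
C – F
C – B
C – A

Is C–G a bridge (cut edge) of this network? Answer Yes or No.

Without the C–G edge there is no alternate route between C and G, so the network disconnects. It is a bridge.

Yes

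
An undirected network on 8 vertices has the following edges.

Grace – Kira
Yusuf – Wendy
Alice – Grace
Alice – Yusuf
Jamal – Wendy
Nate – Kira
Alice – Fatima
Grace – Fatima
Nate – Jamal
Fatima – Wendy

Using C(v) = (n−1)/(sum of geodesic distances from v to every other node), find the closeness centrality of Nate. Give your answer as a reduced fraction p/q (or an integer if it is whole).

7/15

Distances from Nate: Alice:3, Fatima:3, Grace:2, Jamal:1, Kira:1, Wendy:2, Yusuf:3. Sum = 15.
n = 8, so closeness = 7/15.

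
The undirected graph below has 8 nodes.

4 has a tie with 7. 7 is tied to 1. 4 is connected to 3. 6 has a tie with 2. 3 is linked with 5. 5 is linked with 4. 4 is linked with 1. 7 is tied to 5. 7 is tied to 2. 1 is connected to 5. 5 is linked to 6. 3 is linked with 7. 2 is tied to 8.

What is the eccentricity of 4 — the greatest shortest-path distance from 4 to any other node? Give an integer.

Distances from 4: 1:1, 2:2, 3:1, 5:1, 6:2, 7:1, 8:3.
The largest is 3 (to 8), so the eccentricity of 4 is 3.

3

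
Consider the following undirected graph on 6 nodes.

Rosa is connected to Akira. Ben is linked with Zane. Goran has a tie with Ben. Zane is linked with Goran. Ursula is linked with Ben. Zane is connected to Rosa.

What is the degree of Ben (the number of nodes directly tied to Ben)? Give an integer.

Ben is directly tied to Goran, Ursula, and Zane. That is 3 neighbors, so the degree of Ben is 3.

3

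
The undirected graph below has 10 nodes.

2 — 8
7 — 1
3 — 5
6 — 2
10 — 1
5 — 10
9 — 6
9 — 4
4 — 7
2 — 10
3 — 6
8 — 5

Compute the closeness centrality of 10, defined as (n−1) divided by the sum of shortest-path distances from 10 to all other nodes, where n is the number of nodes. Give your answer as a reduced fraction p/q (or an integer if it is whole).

Distances from 10: 1:1, 2:1, 3:2, 4:3, 5:1, 6:2, 7:2, 8:2, 9:3. Sum = 17.
n = 10, so closeness = 9/17.

9/17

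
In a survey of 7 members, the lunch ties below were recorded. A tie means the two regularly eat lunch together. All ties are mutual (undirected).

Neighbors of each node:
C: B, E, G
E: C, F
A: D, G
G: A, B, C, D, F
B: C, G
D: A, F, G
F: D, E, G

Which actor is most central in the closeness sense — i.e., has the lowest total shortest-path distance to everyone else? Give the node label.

Farness (sum of distances to all others) for each node — A:11, B:10, C:9, D:9, E:11, F:9, G:7.
The smallest farness is 7, for G, so G has the highest closeness.

G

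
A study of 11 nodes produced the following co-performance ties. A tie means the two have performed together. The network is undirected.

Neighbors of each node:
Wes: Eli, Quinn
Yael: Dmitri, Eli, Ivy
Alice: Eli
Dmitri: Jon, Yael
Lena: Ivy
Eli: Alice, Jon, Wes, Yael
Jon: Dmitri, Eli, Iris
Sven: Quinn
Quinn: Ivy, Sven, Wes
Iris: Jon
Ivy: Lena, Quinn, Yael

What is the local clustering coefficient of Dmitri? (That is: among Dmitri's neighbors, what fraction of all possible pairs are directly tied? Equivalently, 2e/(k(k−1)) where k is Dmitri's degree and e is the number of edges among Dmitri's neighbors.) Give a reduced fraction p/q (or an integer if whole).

0

Dmitri's neighbors: Jon and Yael (k = 2).
Possible neighbor pairs: C(2,2) = 1. Edges among them: none → e = 0.
Clustering(Dmitri) = 0/1.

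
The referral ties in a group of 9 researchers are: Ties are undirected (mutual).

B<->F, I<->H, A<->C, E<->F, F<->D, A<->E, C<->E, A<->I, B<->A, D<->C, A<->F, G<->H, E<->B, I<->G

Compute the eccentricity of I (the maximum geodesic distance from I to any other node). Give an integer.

Distances from I: A:1, B:2, C:2, D:3, E:2, F:2, G:1, H:1.
The largest is 3 (to D), so the eccentricity of I is 3.

3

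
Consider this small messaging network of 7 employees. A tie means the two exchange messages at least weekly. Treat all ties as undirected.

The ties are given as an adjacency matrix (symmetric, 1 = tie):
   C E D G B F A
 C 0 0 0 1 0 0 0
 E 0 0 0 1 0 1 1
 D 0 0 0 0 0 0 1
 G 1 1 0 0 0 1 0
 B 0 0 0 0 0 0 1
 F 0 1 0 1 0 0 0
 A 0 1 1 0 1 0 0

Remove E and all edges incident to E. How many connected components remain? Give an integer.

2

Without E, the remaining ties split the others into: {C, F, G}; {A, B, D}.
That's 2 separate components.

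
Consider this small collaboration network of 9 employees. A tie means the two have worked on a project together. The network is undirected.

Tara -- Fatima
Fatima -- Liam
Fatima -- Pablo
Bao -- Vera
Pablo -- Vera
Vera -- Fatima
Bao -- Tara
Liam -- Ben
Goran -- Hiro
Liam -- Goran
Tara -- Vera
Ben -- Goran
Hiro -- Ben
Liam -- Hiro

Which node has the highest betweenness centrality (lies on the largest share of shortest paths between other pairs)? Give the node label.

Unnormalized betweenness of each node: Bao:0, Ben:0, Fatima:33/2, Goran:0, Hiro:0, Liam:15, Pablo:0, Tara:5/2, Vera:4.
Fatima has the largest value, 33/2, making it the main broker — the node through which the most shortest paths run.

Fatima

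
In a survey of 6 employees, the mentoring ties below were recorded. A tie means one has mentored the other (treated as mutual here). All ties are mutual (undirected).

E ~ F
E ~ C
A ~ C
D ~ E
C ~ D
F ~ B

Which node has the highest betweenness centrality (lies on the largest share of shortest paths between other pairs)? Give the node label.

Unnormalized betweenness of each node: A:0, B:0, C:4, D:0, E:6, F:4.
E has the largest value, 6, making it the main broker — the node through which the most shortest paths run.

E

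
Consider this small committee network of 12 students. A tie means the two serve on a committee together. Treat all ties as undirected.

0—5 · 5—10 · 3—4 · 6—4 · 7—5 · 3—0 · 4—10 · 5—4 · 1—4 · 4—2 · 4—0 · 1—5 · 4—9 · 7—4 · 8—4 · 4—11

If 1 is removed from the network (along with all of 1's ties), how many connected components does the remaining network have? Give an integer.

1's neighbors (4 and 5) remain reachable from one another through other ties, so the rest of the network stays in one piece.

1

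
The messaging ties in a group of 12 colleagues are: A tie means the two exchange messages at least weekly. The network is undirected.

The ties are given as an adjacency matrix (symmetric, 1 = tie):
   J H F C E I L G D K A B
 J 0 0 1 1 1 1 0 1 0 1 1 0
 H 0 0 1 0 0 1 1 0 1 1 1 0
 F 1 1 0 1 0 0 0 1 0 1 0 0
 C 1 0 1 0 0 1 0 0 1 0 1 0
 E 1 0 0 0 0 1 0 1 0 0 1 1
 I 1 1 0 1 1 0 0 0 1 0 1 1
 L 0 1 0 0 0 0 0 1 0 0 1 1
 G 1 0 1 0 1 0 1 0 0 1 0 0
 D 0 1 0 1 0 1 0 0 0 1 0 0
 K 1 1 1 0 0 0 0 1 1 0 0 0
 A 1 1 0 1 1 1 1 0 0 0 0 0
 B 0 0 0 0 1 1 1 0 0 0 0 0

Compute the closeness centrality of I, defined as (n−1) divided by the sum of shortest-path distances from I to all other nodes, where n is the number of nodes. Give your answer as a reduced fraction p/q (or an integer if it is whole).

11/15

Distances from I: A:1, B:1, C:1, D:1, E:1, F:2, G:2, H:1, J:1, K:2, L:2. Sum = 15.
n = 12, so closeness = 11/15.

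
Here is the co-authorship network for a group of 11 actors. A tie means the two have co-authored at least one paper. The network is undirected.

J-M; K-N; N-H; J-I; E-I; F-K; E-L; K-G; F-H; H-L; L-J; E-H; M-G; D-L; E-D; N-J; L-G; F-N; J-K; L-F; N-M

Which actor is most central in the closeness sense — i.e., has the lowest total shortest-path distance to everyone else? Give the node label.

L

Farness (sum of distances to all others) for each node — D:21, E:18, F:17, G:18, H:16, I:20, J:15, K:18, L:14, M:19, N:16.
The smallest farness is 14, for L, so L has the highest closeness.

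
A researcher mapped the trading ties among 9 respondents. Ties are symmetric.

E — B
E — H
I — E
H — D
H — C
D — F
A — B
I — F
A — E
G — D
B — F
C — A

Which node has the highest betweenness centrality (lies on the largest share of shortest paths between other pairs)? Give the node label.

D

Unnormalized betweenness of each node: A:5/2, B:8/3, C:7/6, D:17/2, E:17/3, F:31/6, G:0, H:41/6, I:1/2.
D has the largest value, 17/2, making it the main broker — the node through which the most shortest paths run.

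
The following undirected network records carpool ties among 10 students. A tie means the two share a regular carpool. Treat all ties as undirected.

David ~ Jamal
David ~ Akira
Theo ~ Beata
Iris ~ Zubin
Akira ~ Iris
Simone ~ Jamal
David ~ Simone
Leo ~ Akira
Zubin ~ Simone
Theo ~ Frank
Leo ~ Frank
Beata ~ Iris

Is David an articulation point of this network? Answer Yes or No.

Even without David, every remaining node can still reach every other (the residual graph is connected), so David is not a cut vertex.

No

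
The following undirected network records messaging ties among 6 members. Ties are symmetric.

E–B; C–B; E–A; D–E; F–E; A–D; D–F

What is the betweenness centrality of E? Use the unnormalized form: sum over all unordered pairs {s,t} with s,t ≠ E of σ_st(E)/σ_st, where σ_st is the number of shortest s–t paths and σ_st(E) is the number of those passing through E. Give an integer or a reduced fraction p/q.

13/2

Pairs whose geodesics pass through E — D–C: 1; D–B: 1; A–F: 1/2; A–C: 1; A–B: 1; F–C: 1; F–B: 1.
All other pairs contribute 0.
Summing the contributions gives betweenness(E) = 13/2.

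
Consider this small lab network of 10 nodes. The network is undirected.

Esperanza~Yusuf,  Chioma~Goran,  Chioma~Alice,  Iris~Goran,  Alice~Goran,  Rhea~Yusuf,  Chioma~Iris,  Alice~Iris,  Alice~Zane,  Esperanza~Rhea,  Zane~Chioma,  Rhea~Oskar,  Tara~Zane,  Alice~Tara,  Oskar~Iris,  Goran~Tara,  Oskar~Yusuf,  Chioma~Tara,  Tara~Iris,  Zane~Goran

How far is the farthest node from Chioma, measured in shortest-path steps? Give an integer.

Distances from Chioma: Alice:1, Esperanza:4, Goran:1, Iris:1, Oskar:2, Rhea:3, Tara:1, Yusuf:3, Zane:1.
The largest is 4 (to Esperanza), so the eccentricity of Chioma is 4.

4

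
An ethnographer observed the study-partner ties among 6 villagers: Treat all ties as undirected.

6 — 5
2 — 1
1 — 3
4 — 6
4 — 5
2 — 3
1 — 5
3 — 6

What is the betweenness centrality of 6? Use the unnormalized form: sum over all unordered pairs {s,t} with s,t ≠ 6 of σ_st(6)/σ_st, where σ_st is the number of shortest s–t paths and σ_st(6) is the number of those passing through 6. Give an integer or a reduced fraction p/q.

Pairs whose geodesics pass through 6 — 5–3: 1/2; 2–4: 1/2; 3–4: 1.
All other pairs contribute 0.
Summing the contributions gives betweenness(6) = 2.

2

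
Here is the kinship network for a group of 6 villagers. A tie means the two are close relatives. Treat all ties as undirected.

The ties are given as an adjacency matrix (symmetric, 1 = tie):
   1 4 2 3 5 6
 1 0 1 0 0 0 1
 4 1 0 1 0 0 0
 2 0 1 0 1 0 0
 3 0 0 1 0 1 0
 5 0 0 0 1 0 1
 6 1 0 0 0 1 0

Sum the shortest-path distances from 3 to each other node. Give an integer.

9

Distances from 3: 1:3, 2:1, 4:2, 5:1, 6:2.
Sum = 3 + 1 + 2 + 1 + 2 = 9.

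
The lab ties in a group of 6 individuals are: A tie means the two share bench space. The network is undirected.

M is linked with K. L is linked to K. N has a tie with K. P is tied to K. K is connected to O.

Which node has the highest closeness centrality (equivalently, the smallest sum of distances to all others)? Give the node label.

K

Farness (sum of distances to all others) for each node — K:5, L:9, M:9, N:9, O:9, P:9.
The smallest farness is 5, for K, so K has the highest closeness.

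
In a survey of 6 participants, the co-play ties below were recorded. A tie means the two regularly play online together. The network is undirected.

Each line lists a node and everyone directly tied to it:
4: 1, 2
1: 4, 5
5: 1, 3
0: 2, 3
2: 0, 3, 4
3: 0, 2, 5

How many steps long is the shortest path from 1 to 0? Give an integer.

One shortest route is 1 – 5 – 3 – 0, which uses 3 edges, and at distance 2 from 1 we only reach {2, 3}, which does not include 0. So d(1,0) = 3.

3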